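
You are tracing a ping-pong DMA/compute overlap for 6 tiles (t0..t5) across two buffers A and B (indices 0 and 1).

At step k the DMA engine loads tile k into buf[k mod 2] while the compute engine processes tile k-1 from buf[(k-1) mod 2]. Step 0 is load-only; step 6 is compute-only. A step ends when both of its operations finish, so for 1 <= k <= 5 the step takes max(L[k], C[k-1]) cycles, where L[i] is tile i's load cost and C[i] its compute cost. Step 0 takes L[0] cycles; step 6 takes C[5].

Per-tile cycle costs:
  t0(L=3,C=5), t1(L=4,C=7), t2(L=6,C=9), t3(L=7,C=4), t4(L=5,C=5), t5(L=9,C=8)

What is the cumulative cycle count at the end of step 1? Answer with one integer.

end_cycle[1] = 8

  0. 3=3c; end=3; A:t0 B:-
  1. max(4,5)=5c; end=8; A:t0 B:t1
  2. max(6,7)=7c; end=15; A:t2 B:t1
  3. max(7,9)=9c; end=24; A:t2 B:t3
  4. max(5,4)=5c; end=29; A:t4 B:t3
  5. max(9,5)=9c; end=38; A:t4 B:t5
  6. 8=8c; end=46; A:t4 B:t5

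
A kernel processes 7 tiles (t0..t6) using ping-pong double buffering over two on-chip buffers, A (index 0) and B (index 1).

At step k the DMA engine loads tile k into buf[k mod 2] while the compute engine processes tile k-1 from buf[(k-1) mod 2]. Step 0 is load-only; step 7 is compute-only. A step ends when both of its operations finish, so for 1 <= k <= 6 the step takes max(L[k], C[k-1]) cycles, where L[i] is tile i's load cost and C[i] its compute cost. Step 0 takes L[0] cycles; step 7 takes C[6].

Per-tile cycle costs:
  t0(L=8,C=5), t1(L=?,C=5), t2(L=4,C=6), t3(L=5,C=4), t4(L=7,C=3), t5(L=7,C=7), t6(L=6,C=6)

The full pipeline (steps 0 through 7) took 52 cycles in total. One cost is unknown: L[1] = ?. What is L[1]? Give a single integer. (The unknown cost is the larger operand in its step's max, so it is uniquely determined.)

step 0 | dur = L[0]=8 = 8
step 1 | dur = max(L[1]=?, C[0]=5) = L[1]  (unknown; binding)
step 2 | dur = max(L[2]=4, C[1]=5) = 5
step 3 | dur = max(L[3]=5, C[2]=6) = 6
step 4 | dur = max(L[4]=7, C[3]=4) = 7
step 5 | dur = max(L[5]=7, C[4]=3) = 7
step 6 | dur = max(L[6]=6, C[5]=7) = 7
step 7 | dur = C[6]=6 = 6
sum of known step durations = 46
dur[1] = total - known = 52 - 46 = 6
L[1] is the binding max in step 1, so L[1] = dur[1] = 6

L[1] = 6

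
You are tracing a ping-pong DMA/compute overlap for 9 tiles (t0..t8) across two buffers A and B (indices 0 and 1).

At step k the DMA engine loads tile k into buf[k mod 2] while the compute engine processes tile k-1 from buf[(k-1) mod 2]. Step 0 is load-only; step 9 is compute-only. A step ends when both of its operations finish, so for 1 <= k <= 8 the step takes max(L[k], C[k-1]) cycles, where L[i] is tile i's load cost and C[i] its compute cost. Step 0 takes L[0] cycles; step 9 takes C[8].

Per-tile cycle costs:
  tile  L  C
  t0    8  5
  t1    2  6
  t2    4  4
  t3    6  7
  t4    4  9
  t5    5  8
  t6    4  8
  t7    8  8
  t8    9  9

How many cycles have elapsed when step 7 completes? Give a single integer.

k=0 load=t0/8c comp=- wait=8 total=8
k=1 load=t1/2c comp=t0/5c wait=5 total=13
k=2 load=t2/4c comp=t1/6c wait=6 total=19
k=3 load=t3/6c comp=t2/4c wait=6 total=25
k=4 load=t4/4c comp=t3/7c wait=7 total=32
k=5 load=t5/5c comp=t4/9c wait=9 total=41
k=6 load=t6/4c comp=t5/8c wait=8 total=49
k=7 load=t7/8c comp=t6/8c wait=8 total=57
k=8 load=t8/9c comp=t7/8c wait=9 total=66
k=9 load=- comp=t8/9c wait=9 total=75

end_cycle[7] = 57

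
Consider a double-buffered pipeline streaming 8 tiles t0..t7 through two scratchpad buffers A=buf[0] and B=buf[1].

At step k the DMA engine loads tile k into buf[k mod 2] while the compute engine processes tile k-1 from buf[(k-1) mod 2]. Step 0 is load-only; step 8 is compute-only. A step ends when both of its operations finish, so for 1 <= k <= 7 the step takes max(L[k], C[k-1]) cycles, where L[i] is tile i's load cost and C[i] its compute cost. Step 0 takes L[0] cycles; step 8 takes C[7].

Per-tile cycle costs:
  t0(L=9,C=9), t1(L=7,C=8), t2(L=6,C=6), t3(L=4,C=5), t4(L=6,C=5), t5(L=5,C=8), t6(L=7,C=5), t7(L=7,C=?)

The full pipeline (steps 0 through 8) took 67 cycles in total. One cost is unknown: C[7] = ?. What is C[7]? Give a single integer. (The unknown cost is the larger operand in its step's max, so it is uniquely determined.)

step 0: dur = L[0]=9 = 9
step 1: dur = max(L[1]=7, C[0]=9) = 9
step 2: dur = max(L[2]=6, C[1]=8) = 8
step 3: dur = max(L[3]=4, C[2]=6) = 6
step 4: dur = max(L[4]=6, C[3]=5) = 6
step 5: dur = max(L[5]=5, C[4]=5) = 5
step 6: dur = max(L[6]=7, C[5]=8) = 8
step 7: dur = max(L[7]=7, C[6]=5) = 7
step 8: dur = C[7]=? = C[7]  (unknown; binding)
sum of known step durations = 58
dur[8] = total - known = 67 - 58 = 9
C[7] is the binding max in step 8, so C[7] = dur[8] = 9

C[7] = 9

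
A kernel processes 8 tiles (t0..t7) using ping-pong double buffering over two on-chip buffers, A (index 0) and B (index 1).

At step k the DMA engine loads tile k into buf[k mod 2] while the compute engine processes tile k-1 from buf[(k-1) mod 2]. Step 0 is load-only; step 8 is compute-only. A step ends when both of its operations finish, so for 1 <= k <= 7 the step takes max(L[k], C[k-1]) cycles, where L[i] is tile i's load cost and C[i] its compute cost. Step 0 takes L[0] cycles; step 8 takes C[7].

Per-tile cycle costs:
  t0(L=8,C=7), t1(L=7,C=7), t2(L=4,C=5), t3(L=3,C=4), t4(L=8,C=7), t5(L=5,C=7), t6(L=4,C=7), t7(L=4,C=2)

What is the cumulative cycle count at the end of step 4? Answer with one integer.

end_cycle[4] = 35

  0. 8=8c; end=8; A:t0 B:-
  1. max(7,7)=7c; end=15; A:t0 B:t1
  2. max(4,7)=7c; end=22; A:t2 B:t1
  3. max(3,5)=5c; end=27; A:t2 B:t3
  4. max(8,4)=8c; end=35; A:t4 B:t3
  5. max(5,7)=7c; end=42; A:t4 B:t5
  6. max(4,7)=7c; end=49; A:t6 B:t5
  7. max(4,7)=7c; end=56; A:t6 B:t7
  8. 2=2c; end=58; A:t6 B:t7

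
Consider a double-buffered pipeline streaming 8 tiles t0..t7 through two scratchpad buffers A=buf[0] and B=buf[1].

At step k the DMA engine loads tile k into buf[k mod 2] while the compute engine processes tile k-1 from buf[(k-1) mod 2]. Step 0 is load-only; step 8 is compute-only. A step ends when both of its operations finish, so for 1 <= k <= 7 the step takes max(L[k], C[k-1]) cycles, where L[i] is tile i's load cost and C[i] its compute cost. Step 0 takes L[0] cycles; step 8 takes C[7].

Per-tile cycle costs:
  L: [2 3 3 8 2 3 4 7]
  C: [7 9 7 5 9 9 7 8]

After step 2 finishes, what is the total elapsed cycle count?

k=0 load=t0/2c comp=- wait=2 total=2
k=1 load=t1/3c comp=t0/7c wait=7 total=9
k=2 load=t2/3c comp=t1/9c wait=9 total=18
k=3 load=t3/8c comp=t2/7c wait=8 total=26
k=4 load=t4/2c comp=t3/5c wait=5 total=31
k=5 load=t5/3c comp=t4/9c wait=9 total=40
k=6 load=t6/4c comp=t5/9c wait=9 total=49
k=7 load=t7/7c comp=t6/7c wait=7 total=56
k=8 load=- comp=t7/8c wait=8 total=64

end_cycle[2] = 18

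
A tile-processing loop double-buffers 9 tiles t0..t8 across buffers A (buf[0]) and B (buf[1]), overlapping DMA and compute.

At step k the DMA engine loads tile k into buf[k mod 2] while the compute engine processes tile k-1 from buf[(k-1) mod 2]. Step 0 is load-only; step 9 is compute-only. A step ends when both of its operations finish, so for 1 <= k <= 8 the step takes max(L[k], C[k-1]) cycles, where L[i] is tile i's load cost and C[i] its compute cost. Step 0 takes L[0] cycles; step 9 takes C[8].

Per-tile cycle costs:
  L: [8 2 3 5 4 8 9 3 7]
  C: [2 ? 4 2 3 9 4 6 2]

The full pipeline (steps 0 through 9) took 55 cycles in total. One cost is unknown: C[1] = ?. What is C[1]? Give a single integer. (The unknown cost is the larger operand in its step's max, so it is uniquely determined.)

step 0 | dur = L[0]=8 = 8
step 1 | dur = max(L[1]=2, C[0]=2) = 2
step 2 | dur = max(L[2]=3, C[1]=?) = C[1]  (unknown; binding)
step 3 | dur = max(L[3]=5, C[2]=4) = 5
step 4 | dur = max(L[4]=4, C[3]=2) = 4
step 5 | dur = max(L[5]=8, C[4]=3) = 8
step 6 | dur = max(L[6]=9, C[5]=9) = 9
step 7 | dur = max(L[7]=3, C[6]=4) = 4
step 8 | dur = max(L[8]=7, C[7]=6) = 7
step 9 | dur = C[8]=2 = 2
sum of known step durations = 49
dur[2] = total - known = 55 - 49 = 6
C[1] is the binding max in step 2, so C[1] = dur[2] = 6

C[1] = 6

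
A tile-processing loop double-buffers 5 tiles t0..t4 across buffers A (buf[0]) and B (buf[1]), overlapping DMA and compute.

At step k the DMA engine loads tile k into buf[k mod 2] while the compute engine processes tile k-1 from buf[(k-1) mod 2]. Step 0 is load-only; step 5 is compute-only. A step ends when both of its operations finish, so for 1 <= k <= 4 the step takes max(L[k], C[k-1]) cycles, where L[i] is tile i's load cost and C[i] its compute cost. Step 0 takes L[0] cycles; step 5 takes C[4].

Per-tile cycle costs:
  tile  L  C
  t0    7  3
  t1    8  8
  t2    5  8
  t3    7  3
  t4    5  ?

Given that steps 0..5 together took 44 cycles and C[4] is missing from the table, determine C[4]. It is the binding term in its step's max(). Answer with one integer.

step 0 → dur = L[0]=7 = 7
step 1 → dur = max(L[1]=8, C[0]=3) = 8
step 2 → dur = max(L[2]=5, C[1]=8) = 8
step 3 → dur = max(L[3]=7, C[2]=8) = 8
step 4 → dur = max(L[4]=5, C[3]=3) = 5
step 5 → dur = C[4]=? = C[4]  (unknown; binding)
sum of known step durations = 36
dur[5] = total - known = 44 - 36 = 8
C[4] is the binding max in step 5, so C[4] = dur[5] = 8

C[4] = 8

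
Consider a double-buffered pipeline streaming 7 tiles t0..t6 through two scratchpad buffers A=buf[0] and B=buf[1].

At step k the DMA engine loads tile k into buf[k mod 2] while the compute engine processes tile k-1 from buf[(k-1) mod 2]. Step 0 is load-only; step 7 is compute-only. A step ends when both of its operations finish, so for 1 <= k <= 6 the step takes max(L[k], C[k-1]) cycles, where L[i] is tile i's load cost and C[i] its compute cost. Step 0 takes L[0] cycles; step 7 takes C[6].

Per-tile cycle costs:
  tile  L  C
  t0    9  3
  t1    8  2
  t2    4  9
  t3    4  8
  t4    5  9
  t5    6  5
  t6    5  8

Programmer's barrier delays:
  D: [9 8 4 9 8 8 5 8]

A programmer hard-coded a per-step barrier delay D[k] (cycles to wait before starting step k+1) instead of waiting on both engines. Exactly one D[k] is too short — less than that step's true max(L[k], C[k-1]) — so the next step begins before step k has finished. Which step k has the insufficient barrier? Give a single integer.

hazard at step 5

k=0 barrier L[0]=9→9c, D[0]=9 ok
k=1 barrier max(L[1]=8,C[0]=3)→8c, D[1]=8 ok
k=2 barrier max(L[2]=4,C[1]=2)→4c, D[2]=4 ok
k=3 barrier max(L[3]=4,C[2]=9)→9c, D[3]=9 ok
k=4 barrier max(L[4]=5,C[3]=8)→8c, D[4]=8 ok
k=5 barrier max(L[5]=6,C[4]=9)→9c, D[5]=8 SHORT
k=6 barrier max(L[6]=5,C[5]=5)→5c, D[6]=5 ok
k=7 barrier C[6]=8→8c, D[7]=8 ok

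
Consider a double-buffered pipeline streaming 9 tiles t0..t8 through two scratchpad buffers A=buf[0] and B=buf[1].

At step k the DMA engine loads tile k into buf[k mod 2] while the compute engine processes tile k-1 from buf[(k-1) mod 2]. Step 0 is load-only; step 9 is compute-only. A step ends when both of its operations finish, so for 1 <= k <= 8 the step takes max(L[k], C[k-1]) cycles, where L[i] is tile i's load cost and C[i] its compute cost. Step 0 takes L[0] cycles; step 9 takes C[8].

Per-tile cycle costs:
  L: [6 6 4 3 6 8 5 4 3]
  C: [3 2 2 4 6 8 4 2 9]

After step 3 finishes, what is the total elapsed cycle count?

  0. 6=6c; end=6; A:t0 B:-
  1. max(6,3)=6c; end=12; A:t0 B:t1
  2. max(4,2)=4c; end=16; A:t2 B:t1
  3. max(3,2)=3c; end=19; A:t2 B:t3
  4. max(6,4)=6c; end=25; A:t4 B:t3
  5. max(8,6)=8c; end=33; A:t4 B:t5
  6. max(5,8)=8c; end=41; A:t6 B:t5
  7. max(4,4)=4c; end=45; A:t6 B:t7
  8. max(3,2)=3c; end=48; A:t8 B:t7
  9. 9=9c; end=57; A:t8 B:t7

end_cycle[3] = 19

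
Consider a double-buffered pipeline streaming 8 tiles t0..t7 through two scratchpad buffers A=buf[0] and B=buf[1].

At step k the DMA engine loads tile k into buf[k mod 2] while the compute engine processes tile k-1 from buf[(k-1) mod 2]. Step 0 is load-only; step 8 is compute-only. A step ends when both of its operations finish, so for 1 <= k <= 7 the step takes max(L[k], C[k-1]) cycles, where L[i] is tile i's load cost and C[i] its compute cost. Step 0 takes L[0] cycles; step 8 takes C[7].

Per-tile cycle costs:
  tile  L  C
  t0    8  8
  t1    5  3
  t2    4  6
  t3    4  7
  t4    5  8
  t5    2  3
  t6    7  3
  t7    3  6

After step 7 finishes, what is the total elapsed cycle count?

step 0: L[0]=8 → dur=8, Σ=8 | A=load:t0 B=idle [load-only]
step 1: L[1]=5 C[0]=8 → dur=8, Σ=16 | A=compute:t0 B=load:t1 [compute-bound]
step 2: L[2]=4 C[1]=3 → dur=4, Σ=20 | A=load:t2 B=compute:t1 [load-bound]
step 3: L[3]=4 C[2]=6 → dur=6, Σ=26 | A=compute:t2 B=load:t3 [compute-bound]
step 4: L[4]=5 C[3]=7 → dur=7, Σ=33 | A=load:t4 B=compute:t3 [compute-bound]
step 5: L[5]=2 C[4]=8 → dur=8, Σ=41 | A=compute:t4 B=load:t5 [compute-bound]
step 6: L[6]=7 C[5]=3 → dur=7, Σ=48 | A=load:t6 B=compute:t5 [load-bound]
step 7: L[7]=3 C[6]=3 → dur=3, Σ=51 | A=compute:t6 B=load:t7 [tied]
step 8: C[7]=6 → dur=6, Σ=57 | A=idle B=compute:t7 [compute-only]

end_cycle[7] = 51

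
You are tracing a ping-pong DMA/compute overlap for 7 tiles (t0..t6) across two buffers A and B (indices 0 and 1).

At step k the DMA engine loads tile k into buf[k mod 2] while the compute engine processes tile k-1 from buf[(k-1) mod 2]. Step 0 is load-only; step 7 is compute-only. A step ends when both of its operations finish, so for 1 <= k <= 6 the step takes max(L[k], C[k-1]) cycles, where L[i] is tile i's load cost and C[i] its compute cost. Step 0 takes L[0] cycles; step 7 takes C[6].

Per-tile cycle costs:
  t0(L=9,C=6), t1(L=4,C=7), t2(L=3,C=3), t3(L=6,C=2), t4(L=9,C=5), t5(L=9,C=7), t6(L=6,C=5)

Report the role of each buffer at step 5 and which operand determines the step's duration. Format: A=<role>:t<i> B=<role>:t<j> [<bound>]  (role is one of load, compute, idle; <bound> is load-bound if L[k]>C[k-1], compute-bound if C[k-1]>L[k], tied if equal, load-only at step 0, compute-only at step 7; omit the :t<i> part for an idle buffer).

step 5: A=compute:t4 B=load:t5 [load-bound]

step 0: L[0]=9 → dur=9, Σ=9 | A=load:t0 B=idle [load-only]
step 1: L[1]=4 C[0]=6 → dur=6, Σ=15 | A=compute:t0 B=load:t1 [compute-bound]
step 2: L[2]=3 C[1]=7 → dur=7, Σ=22 | A=load:t2 B=compute:t1 [compute-bound]
step 3: L[3]=6 C[2]=3 → dur=6, Σ=28 | A=compute:t2 B=load:t3 [load-bound]
step 4: L[4]=9 C[3]=2 → dur=9, Σ=37 | A=load:t4 B=compute:t3 [load-bound]
step 5: L[5]=9 C[4]=5 → dur=9, Σ=46 | A=compute:t4 B=load:t5 [load-bound]
step 6: L[6]=6 C[5]=7 → dur=7, Σ=53 | A=load:t6 B=compute:t5 [compute-bound]
step 7: C[6]=5 → dur=5, Σ=58 | A=compute:t6 B=idle [compute-only]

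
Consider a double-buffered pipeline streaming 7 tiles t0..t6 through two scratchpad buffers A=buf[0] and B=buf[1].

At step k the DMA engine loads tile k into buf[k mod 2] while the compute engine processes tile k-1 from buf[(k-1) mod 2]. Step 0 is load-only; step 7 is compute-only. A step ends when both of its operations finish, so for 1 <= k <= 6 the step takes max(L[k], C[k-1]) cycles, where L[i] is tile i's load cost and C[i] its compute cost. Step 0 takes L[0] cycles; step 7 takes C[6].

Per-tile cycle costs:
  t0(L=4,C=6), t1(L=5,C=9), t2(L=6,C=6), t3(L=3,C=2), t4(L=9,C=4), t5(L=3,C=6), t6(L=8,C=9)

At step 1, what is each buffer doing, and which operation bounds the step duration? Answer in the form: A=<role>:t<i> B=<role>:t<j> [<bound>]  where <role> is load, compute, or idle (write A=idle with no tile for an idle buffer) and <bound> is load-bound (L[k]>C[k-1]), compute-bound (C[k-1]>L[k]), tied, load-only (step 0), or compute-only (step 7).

k=0 load=t0/4c comp=- wait=4 total=4
k=1 load=t1/5c comp=t0/6c wait=6 total=10
k=2 load=t2/6c comp=t1/9c wait=9 total=19
k=3 load=t3/3c comp=t2/6c wait=6 total=25
k=4 load=t4/9c comp=t3/2c wait=9 total=34
k=5 load=t5/3c comp=t4/4c wait=4 total=38
k=6 load=t6/8c comp=t5/6c wait=8 total=46
k=7 load=- comp=t6/9c wait=9 total=55

step 1: A=compute:t0 B=load:t1 [compute-bound]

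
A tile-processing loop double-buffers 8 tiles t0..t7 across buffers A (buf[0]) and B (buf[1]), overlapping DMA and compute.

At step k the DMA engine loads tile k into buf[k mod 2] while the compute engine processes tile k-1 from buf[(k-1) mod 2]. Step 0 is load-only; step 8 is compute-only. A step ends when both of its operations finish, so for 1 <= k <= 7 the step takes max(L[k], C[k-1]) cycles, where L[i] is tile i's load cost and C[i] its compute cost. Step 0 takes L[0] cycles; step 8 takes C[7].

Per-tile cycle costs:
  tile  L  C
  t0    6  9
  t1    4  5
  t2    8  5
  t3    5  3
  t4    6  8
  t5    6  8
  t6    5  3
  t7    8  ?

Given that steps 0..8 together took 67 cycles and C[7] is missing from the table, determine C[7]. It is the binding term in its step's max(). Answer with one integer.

step 0 | dur = L[0]=6 = 6
step 1 | dur = max(L[1]=4, C[0]=9) = 9
step 2 | dur = max(L[2]=8, C[1]=5) = 8
step 3 | dur = max(L[3]=5, C[2]=5) = 5
step 4 | dur = max(L[4]=6, C[3]=3) = 6
step 5 | dur = max(L[5]=6, C[4]=8) = 8
step 6 | dur = max(L[6]=5, C[5]=8) = 8
step 7 | dur = max(L[7]=8, C[6]=3) = 8
step 8 | dur = C[7]=? = C[7]  (unknown; binding)
sum of known step durations = 58
dur[8] = total - known = 67 - 58 = 9
C[7] is the binding max in step 8, so C[7] = dur[8] = 9

C[7] = 9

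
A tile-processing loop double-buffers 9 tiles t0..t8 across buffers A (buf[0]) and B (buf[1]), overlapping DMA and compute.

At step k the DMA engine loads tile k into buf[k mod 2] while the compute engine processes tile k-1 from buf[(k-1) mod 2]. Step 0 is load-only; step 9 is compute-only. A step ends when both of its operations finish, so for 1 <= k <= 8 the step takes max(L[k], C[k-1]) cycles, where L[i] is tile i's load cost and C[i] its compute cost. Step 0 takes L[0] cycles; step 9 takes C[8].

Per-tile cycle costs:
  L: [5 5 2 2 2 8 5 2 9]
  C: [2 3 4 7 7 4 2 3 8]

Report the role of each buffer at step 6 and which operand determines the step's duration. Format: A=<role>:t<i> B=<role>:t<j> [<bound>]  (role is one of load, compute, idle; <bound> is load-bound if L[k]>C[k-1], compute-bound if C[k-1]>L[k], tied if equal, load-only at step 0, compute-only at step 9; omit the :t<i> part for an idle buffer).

  0. 5=5c; end=5; A:t0 B:-
  1. max(5,2)=5c; end=10; A:t0 B:t1
  2. max(2,3)=3c; end=13; A:t2 B:t1
  3. max(2,4)=4c; end=17; A:t2 B:t3
  4. max(2,7)=7c; end=24; A:t4 B:t3
  5. max(8,7)=8c; end=32; A:t4 B:t5
  6. max(5,4)=5c; end=37; A:t6 B:t5
  7. max(2,2)=2c; end=39; A:t6 B:t7
  8. max(9,3)=9c; end=48; A:t8 B:t7
  9. 8=8c; end=56; A:t8 B:t7

step 6: A=load:t6 B=compute:t5 [load-bound]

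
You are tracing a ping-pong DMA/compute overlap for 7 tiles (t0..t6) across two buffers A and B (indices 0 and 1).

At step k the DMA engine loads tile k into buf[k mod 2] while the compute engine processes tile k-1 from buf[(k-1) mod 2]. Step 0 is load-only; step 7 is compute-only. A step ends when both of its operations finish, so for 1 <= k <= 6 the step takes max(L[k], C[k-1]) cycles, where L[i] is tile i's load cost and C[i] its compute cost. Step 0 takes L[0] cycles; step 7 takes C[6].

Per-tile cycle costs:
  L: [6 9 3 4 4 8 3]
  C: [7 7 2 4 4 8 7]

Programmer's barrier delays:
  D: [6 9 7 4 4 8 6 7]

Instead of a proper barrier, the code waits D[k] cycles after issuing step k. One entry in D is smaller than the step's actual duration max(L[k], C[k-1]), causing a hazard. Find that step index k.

k=0 barrier L[0]=6→6c, D[0]=6 ok
k=1 barrier max(L[1]=9,C[0]=7)→9c, D[1]=9 ok
k=2 barrier max(L[2]=3,C[1]=7)→7c, D[2]=7 ok
k=3 barrier max(L[3]=4,C[2]=2)→4c, D[3]=4 ok
k=4 barrier max(L[4]=4,C[3]=4)→4c, D[4]=4 ok
k=5 barrier max(L[5]=8,C[4]=4)→8c, D[5]=8 ok
k=6 barrier max(L[6]=3,C[5]=8)→8c, D[6]=6 SHORT
k=7 barrier C[6]=7→7c, D[7]=7 ok

hazard at step 6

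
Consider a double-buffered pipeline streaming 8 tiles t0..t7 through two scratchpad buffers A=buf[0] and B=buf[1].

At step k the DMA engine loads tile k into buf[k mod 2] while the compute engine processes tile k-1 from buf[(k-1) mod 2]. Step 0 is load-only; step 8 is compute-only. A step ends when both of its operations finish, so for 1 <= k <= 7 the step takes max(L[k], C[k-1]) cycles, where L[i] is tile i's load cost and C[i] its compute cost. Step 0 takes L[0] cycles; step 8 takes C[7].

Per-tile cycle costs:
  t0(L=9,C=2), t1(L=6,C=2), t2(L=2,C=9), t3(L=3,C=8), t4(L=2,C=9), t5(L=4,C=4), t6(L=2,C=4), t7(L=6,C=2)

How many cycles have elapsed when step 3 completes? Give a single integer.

end_cycle[3] = 26

  0. 9=9c; end=9; A:t0 B:-
  1. max(6,2)=6c; end=15; A:t0 B:t1
  2. max(2,2)=2c; end=17; A:t2 B:t1
  3. max(3,9)=9c; end=26; A:t2 B:t3
  4. max(2,8)=8c; end=34; A:t4 B:t3
  5. max(4,9)=9c; end=43; A:t4 B:t5
  6. max(2,4)=4c; end=47; A:t6 B:t5
  7. max(6,4)=6c; end=53; A:t6 B:t7
  8. 2=2c; end=55; A:t6 B:t7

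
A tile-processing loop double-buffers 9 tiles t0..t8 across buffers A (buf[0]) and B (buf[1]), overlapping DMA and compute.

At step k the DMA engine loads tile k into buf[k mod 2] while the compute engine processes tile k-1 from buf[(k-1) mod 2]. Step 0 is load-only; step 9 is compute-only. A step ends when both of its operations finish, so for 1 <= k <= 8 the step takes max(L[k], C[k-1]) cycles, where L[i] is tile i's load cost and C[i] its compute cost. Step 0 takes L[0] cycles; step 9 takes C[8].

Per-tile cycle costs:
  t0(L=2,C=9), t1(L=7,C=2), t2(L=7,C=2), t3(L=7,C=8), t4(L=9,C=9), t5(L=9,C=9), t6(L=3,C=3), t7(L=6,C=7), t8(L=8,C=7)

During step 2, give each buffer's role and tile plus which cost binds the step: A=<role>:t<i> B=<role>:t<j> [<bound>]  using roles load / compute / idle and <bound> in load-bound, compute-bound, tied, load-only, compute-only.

step 2: A=load:t2 B=compute:t1 [load-bound]

k=0 load=t0/2c comp=- wait=2 total=2
k=1 load=t1/7c comp=t0/9c wait=9 total=11
k=2 load=t2/7c comp=t1/2c wait=7 total=18
k=3 load=t3/7c comp=t2/2c wait=7 total=25
k=4 load=t4/9c comp=t3/8c wait=9 total=34
k=5 load=t5/9c comp=t4/9c wait=9 total=43
k=6 load=t6/3c comp=t5/9c wait=9 total=52
k=7 load=t7/6c comp=t6/3c wait=6 total=58
k=8 load=t8/8c comp=t7/7c wait=8 total=66
k=9 load=- comp=t8/7c wait=7 total=73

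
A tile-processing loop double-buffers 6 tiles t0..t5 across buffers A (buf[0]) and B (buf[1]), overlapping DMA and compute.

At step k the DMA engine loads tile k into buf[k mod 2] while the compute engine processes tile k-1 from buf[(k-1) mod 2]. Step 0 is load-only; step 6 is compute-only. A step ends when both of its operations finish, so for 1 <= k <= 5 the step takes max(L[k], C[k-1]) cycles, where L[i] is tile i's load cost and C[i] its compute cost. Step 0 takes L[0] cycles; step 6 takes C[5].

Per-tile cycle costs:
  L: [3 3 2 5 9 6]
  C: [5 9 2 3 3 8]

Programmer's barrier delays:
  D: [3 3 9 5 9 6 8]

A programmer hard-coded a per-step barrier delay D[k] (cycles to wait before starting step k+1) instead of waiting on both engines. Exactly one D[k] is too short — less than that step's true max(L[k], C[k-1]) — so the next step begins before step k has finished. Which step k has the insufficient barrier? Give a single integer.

hazard at step 1

k=0 barrier L[0]=3→3c, D[0]=3 ok
k=1 barrier max(L[1]=3,C[0]=5)→5c, D[1]=3 SHORT
k=2 barrier max(L[2]=2,C[1]=9)→9c, D[2]=9 ok
k=3 barrier max(L[3]=5,C[2]=2)→5c, D[3]=5 ok
k=4 barrier max(L[4]=9,C[3]=3)→9c, D[4]=9 ok
k=5 barrier max(L[5]=6,C[4]=3)→6c, D[5]=6 ok
k=6 barrier C[5]=8→8c, D[6]=8 ok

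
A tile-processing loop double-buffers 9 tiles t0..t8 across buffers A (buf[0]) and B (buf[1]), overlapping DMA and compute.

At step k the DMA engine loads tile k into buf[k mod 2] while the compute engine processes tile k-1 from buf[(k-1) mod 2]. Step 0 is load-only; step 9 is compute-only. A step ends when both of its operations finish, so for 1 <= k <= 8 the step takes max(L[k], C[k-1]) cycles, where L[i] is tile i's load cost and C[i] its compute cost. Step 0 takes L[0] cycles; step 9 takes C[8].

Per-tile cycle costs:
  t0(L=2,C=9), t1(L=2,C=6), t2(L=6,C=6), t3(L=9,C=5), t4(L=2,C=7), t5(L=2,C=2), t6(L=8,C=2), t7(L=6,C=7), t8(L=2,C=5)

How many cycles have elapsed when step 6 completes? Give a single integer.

[0] DMA t0→A (2c) ∥ CU idle ⇒ 2c, clock 2
[1] DMA t1→B (2c) ∥ CU A:t0 (9c) ⇒ 9c, clock 11
[2] DMA t2→A (6c) ∥ CU B:t1 (6c) ⇒ 6c, clock 17
[3] DMA t3→B (9c) ∥ CU A:t2 (6c) ⇒ 9c, clock 26
[4] DMA t4→A (2c) ∥ CU B:t3 (5c) ⇒ 5c, clock 31
[5] DMA t5→B (2c) ∥ CU A:t4 (7c) ⇒ 7c, clock 38
[6] DMA t6→A (8c) ∥ CU B:t5 (2c) ⇒ 8c, clock 46
[7] DMA t7→B (6c) ∥ CU A:t6 (2c) ⇒ 6c, clock 52
[8] DMA t8→A (2c) ∥ CU B:t7 (7c) ⇒ 7c, clock 59
[9] DMA idle ∥ CU A:t8 (5c) ⇒ 5c, clock 64

end_cycle[6] = 46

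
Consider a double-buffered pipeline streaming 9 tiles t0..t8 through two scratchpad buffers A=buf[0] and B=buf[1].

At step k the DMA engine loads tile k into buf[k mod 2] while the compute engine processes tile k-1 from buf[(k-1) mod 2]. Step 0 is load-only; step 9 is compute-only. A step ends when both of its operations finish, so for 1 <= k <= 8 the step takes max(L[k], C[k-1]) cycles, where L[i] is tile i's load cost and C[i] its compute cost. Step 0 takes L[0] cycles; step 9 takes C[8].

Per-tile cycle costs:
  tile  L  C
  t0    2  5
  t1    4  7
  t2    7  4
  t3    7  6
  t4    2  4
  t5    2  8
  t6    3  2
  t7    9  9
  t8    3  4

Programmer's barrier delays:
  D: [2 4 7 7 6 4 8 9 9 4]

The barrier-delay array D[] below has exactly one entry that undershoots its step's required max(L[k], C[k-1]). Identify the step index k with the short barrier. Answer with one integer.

step 0: need L[0]=2 = 2; D[0]=2 ok
step 1: need max(L[1]=4,C[0]=5) = 5; D[1]=4 SHORT
step 2: need max(L[2]=7,C[1]=7) = 7; D[2]=7 ok
step 3: need max(L[3]=7,C[2]=4) = 7; D[3]=7 ok
step 4: need max(L[4]=2,C[3]=6) = 6; D[4]=6 ok
step 5: need max(L[5]=2,C[4]=4) = 4; D[5]=4 ok
step 6: need max(L[6]=3,C[5]=8) = 8; D[6]=8 ok
step 7: need max(L[7]=9,C[6]=2) = 9; D[7]=9 ok
step 8: need max(L[8]=3,C[7]=9) = 9; D[8]=9 ok
step 9: need C[8]=4 = 4; D[9]=4 ok

hazard at step 1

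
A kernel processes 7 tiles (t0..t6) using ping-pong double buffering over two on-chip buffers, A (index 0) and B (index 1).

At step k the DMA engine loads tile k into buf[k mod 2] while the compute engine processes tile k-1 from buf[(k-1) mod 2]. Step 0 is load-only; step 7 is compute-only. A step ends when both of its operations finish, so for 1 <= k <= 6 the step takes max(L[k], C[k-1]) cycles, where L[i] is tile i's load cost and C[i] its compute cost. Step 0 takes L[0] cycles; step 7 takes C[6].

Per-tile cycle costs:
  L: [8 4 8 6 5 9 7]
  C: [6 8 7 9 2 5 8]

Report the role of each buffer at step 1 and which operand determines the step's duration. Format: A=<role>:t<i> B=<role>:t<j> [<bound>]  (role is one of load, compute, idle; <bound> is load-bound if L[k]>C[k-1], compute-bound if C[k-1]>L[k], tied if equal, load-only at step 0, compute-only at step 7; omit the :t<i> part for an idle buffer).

k=0 load=t0/8c comp=- wait=8 total=8
k=1 load=t1/4c comp=t0/6c wait=6 total=14
k=2 load=t2/8c comp=t1/8c wait=8 total=22
k=3 load=t3/6c comp=t2/7c wait=7 total=29
k=4 load=t4/5c comp=t3/9c wait=9 total=38
k=5 load=t5/9c comp=t4/2c wait=9 total=47
k=6 load=t6/7c comp=t5/5c wait=7 total=54
k=7 load=- comp=t6/8c wait=8 total=62

step 1: A=compute:t0 B=load:t1 [compute-bound]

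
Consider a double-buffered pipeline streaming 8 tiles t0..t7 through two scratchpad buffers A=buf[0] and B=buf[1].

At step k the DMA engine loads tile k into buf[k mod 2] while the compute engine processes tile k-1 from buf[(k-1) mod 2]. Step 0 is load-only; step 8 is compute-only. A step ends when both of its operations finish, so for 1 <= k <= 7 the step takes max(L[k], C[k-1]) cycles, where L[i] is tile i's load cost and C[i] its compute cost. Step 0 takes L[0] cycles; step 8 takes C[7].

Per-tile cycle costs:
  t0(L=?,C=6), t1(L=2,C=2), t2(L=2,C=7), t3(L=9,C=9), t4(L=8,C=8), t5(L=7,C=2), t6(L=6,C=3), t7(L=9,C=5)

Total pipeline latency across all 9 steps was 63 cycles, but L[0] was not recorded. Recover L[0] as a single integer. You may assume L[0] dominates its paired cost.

step 0 | dur = L[0]=? = L[0]  (unknown; binding)
step 1 | dur = max(L[1]=2, C[0]=6) = 6
step 2 | dur = max(L[2]=2, C[1]=2) = 2
step 3 | dur = max(L[3]=9, C[2]=7) = 9
step 4 | dur = max(L[4]=8, C[3]=9) = 9
step 5 | dur = max(L[5]=7, C[4]=8) = 8
step 6 | dur = max(L[6]=6, C[5]=2) = 6
step 7 | dur = max(L[7]=9, C[6]=3) = 9
step 8 | dur = C[7]=5 = 5
sum of known step durations = 54
dur[0] = total - known = 63 - 54 = 9
L[0] is the binding max in step 0, so L[0] = dur[0] = 9

L[0] = 9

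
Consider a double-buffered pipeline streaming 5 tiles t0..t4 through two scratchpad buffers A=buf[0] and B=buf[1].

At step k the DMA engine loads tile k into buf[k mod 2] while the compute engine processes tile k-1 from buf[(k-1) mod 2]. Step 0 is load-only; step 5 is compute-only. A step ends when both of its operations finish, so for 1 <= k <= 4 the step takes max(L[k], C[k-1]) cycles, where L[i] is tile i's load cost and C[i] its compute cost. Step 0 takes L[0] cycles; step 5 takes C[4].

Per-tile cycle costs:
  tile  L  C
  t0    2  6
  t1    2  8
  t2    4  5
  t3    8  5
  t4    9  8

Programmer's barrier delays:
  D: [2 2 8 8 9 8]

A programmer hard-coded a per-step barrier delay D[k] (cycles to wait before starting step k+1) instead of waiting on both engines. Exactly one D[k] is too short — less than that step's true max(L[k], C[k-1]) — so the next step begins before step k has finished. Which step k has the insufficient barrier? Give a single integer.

[0] required=L[0]=2=2 vs D=2 ok
[1] required=max(L[1]=2,C[0]=6)=6 vs D=2 SHORT
[2] required=max(L[2]=4,C[1]=8)=8 vs D=8 ok
[3] required=max(L[3]=8,C[2]=5)=8 vs D=8 ok
[4] required=max(L[4]=9,C[3]=5)=9 vs D=9 ok
[5] required=C[4]=8=8 vs D=8 ok

hazard at step 1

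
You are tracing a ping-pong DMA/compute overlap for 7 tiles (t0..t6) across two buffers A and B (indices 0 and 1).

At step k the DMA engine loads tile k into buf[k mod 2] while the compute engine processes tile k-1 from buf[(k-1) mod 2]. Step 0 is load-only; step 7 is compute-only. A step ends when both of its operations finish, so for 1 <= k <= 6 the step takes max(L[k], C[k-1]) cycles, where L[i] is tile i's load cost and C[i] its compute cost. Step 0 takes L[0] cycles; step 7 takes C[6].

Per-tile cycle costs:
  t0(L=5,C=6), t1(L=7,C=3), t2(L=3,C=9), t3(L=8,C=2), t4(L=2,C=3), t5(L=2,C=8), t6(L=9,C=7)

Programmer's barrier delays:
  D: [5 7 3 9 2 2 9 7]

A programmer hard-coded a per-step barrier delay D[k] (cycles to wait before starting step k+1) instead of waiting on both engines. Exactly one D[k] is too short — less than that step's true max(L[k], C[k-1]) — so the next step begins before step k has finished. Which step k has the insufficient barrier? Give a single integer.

k=0 barrier L[0]=5→5c, D[0]=5 ok
k=1 barrier max(L[1]=7,C[0]=6)→7c, D[1]=7 ok
k=2 barrier max(L[2]=3,C[1]=3)→3c, D[2]=3 ok
k=3 barrier max(L[3]=8,C[2]=9)→9c, D[3]=9 ok
k=4 barrier max(L[4]=2,C[3]=2)→2c, D[4]=2 ok
k=5 barrier max(L[5]=2,C[4]=3)→3c, D[5]=2 SHORT
k=6 barrier max(L[6]=9,C[5]=8)→9c, D[6]=9 ok
k=7 barrier C[6]=7→7c, D[7]=7 ok

hazard at step 5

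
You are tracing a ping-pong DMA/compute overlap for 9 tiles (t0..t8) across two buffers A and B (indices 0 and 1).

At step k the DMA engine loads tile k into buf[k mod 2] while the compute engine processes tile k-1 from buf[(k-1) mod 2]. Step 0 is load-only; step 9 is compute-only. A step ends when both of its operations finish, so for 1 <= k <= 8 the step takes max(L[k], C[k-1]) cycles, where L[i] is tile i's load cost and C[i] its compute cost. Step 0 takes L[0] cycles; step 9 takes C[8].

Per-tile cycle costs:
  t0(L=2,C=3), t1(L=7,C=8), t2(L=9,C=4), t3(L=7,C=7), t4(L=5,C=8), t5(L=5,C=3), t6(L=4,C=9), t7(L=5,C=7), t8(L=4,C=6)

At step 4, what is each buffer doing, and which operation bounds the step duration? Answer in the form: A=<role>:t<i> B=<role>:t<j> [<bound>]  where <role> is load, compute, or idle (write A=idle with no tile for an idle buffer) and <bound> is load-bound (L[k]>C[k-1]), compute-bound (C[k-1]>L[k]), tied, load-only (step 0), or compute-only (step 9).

step 4: A=load:t4 B=compute:t3 [compute-bound]

[0] DMA t0→A (2c) ∥ CU idle ⇒ 2c, clock 2
[1] DMA t1→B (7c) ∥ CU A:t0 (3c) ⇒ 7c, clock 9
[2] DMA t2→A (9c) ∥ CU B:t1 (8c) ⇒ 9c, clock 18
[3] DMA t3→B (7c) ∥ CU A:t2 (4c) ⇒ 7c, clock 25
[4] DMA t4→A (5c) ∥ CU B:t3 (7c) ⇒ 7c, clock 32
[5] DMA t5→B (5c) ∥ CU A:t4 (8c) ⇒ 8c, clock 40
[6] DMA t6→A (4c) ∥ CU B:t5 (3c) ⇒ 4c, clock 44
[7] DMA t7→B (5c) ∥ CU A:t6 (9c) ⇒ 9c, clock 53
[8] DMA t8→A (4c) ∥ CU B:t7 (7c) ⇒ 7c, clock 60
[9] DMA idle ∥ CU A:t8 (6c) ⇒ 6c, clock 66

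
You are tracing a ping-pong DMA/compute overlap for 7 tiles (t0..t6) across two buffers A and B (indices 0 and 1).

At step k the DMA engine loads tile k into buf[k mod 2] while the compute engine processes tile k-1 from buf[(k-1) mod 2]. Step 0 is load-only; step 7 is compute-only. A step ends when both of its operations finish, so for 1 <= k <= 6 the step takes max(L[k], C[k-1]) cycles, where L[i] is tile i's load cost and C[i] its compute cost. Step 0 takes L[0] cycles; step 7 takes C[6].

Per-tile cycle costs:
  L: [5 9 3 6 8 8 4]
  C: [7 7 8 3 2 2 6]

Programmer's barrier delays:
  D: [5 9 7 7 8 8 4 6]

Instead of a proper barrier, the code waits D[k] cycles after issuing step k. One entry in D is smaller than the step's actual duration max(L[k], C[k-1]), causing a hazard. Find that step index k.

k=0 barrier L[0]=5→5c, D[0]=5 ok
k=1 barrier max(L[1]=9,C[0]=7)→9c, D[1]=9 ok
k=2 barrier max(L[2]=3,C[1]=7)→7c, D[2]=7 ok
k=3 barrier max(L[3]=6,C[2]=8)→8c, D[3]=7 SHORT
k=4 barrier max(L[4]=8,C[3]=3)→8c, D[4]=8 ok
k=5 barrier max(L[5]=8,C[4]=2)→8c, D[5]=8 ok
k=6 barrier max(L[6]=4,C[5]=2)→4c, D[6]=4 ok
k=7 barrier C[6]=6→6c, D[7]=6 ok

hazard at step 3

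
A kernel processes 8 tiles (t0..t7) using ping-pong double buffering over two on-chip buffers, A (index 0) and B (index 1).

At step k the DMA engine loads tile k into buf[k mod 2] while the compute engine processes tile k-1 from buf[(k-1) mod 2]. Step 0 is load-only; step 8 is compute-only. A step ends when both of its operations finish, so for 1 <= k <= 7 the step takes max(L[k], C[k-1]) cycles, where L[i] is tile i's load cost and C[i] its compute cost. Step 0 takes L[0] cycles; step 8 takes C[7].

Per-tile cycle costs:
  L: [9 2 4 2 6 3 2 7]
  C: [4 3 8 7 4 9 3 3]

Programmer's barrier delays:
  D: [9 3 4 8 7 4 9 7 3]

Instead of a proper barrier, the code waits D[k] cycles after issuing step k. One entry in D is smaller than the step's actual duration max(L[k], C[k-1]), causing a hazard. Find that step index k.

step 0: need L[0]=9 = 9; D[0]=9 ok
step 1: need max(L[1]=2,C[0]=4) = 4; D[1]=3 SHORT
step 2: need max(L[2]=4,C[1]=3) = 4; D[2]=4 ok
step 3: need max(L[3]=2,C[2]=8) = 8; D[3]=8 ok
step 4: need max(L[4]=6,C[3]=7) = 7; D[4]=7 ok
step 5: need max(L[5]=3,C[4]=4) = 4; D[5]=4 ok
step 6: need max(L[6]=2,C[5]=9) = 9; D[6]=9 ok
step 7: need max(L[7]=7,C[6]=3) = 7; D[7]=7 ok
step 8: need C[7]=3 = 3; D[8]=3 ok

hazard at step 1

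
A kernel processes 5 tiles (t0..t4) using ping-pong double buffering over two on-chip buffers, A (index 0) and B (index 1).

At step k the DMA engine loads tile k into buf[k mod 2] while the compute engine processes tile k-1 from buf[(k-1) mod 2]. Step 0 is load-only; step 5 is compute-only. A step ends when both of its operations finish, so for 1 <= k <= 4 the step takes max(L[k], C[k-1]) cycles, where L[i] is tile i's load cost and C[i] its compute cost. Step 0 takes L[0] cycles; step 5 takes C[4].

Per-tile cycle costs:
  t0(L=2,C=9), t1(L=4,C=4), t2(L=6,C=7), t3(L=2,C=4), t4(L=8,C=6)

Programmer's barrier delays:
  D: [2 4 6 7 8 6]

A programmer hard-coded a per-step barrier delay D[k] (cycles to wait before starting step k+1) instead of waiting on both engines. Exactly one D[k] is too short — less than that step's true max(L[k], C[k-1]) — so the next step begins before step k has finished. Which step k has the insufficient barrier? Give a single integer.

[0] required=L[0]=2=2 vs D=2 ok
[1] required=max(L[1]=4,C[0]=9)=9 vs D=4 SHORT
[2] required=max(L[2]=6,C[1]=4)=6 vs D=6 ok
[3] required=max(L[3]=2,C[2]=7)=7 vs D=7 ok
[4] required=max(L[4]=8,C[3]=4)=8 vs D=8 ok
[5] required=C[4]=6=6 vs D=6 ok

hazard at step 1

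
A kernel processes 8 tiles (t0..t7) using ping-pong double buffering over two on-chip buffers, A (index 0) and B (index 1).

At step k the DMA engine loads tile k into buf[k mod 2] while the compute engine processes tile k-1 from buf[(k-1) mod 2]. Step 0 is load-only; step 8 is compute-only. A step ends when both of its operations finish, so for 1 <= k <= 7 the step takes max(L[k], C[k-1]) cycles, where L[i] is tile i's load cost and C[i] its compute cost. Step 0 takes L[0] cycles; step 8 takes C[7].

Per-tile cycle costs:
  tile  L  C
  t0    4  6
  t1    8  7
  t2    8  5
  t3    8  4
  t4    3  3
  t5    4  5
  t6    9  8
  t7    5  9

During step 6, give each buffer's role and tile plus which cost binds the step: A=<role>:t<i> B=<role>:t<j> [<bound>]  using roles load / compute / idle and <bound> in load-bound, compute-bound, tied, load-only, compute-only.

step 6: A=load:t6 B=compute:t5 [load-bound]

  0. 4=4c; end=4; A:t0 B:-
  1. max(8,6)=8c; end=12; A:t0 B:t1
  2. max(8,7)=8c; end=20; A:t2 B:t1
  3. max(8,5)=8c; end=28; A:t2 B:t3
  4. max(3,4)=4c; end=32; A:t4 B:t3
  5. max(4,3)=4c; end=36; A:t4 B:t5
  6. max(9,5)=9c; end=45; A:t6 B:t5
  7. max(5,8)=8c; end=53; A:t6 B:t7
  8. 9=9c; end=62; A:t6 B:t7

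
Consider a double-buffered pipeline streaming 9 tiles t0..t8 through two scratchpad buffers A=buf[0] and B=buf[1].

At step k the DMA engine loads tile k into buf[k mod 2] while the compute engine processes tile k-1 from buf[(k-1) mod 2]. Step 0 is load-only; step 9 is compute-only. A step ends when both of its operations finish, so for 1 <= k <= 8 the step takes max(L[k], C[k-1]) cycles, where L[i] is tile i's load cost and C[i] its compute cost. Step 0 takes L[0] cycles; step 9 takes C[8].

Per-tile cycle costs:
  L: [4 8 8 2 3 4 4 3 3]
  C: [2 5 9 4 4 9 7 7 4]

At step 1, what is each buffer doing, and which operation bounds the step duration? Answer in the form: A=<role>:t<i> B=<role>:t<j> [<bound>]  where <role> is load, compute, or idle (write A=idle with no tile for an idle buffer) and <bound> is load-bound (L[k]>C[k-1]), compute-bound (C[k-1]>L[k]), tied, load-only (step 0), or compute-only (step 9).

step 1: A=compute:t0 B=load:t1 [load-bound]

[0] DMA t0→A (4c) ∥ CU idle ⇒ 4c, clock 4
[1] DMA t1→B (8c) ∥ CU A:t0 (2c) ⇒ 8c, clock 12
[2] DMA t2→A (8c) ∥ CU B:t1 (5c) ⇒ 8c, clock 20
[3] DMA t3→B (2c) ∥ CU A:t2 (9c) ⇒ 9c, clock 29
[4] DMA t4→A (3c) ∥ CU B:t3 (4c) ⇒ 4c, clock 33
[5] DMA t5→B (4c) ∥ CU A:t4 (4c) ⇒ 4c, clock 37
[6] DMA t6→A (4c) ∥ CU B:t5 (9c) ⇒ 9c, clock 46
[7] DMA t7→B (3c) ∥ CU A:t6 (7c) ⇒ 7c, clock 53
[8] DMA t8→A (3c) ∥ CU B:t7 (7c) ⇒ 7c, clock 60
[9] DMA idle ∥ CU A:t8 (4c) ⇒ 4c, clock 64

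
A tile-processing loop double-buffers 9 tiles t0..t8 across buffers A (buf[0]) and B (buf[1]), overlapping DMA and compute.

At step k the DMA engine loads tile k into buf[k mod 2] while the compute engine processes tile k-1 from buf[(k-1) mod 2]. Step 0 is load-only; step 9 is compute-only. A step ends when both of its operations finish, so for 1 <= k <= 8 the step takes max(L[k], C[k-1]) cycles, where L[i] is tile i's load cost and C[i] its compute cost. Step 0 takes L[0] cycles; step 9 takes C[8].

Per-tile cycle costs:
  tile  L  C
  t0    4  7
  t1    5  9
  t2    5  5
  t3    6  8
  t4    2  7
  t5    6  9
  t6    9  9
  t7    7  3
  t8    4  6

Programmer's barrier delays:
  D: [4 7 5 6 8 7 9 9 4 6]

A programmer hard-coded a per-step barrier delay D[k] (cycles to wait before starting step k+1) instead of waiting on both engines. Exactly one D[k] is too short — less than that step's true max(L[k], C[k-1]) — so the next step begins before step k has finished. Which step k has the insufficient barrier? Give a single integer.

hazard at step 2

[0] required=L[0]=4=4 vs D=4 ok
[1] required=max(L[1]=5,C[0]=7)=7 vs D=7 ok
[2] required=max(L[2]=5,C[1]=9)=9 vs D=5 SHORT
[3] required=max(L[3]=6,C[2]=5)=6 vs D=6 ok
[4] required=max(L[4]=2,C[3]=8)=8 vs D=8 ok
[5] required=max(L[5]=6,C[4]=7)=7 vs D=7 ok
[6] required=max(L[6]=9,C[5]=9)=9 vs D=9 ok
[7] required=max(L[7]=7,C[6]=9)=9 vs D=9 ok
[8] required=max(L[8]=4,C[7]=3)=4 vs D=4 ok
[9] required=C[8]=6=6 vs D=6 ok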